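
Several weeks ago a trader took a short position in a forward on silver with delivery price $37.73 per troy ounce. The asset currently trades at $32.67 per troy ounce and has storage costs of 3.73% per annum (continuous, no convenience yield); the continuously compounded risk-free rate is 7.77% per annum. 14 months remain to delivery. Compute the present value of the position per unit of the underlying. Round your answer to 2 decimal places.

$0.34 per troy ounce

Current fair forward for the remaining 14 months: F = S·e^((r + u)·T), (r + u) = 0.0777 + 0.0373 = 0.1150
F = 32.67 · e^(0.1150 × 14/12) = 32.67 × 1.143583 = 37.3609
Value of long forward = (F − K)·e^(−rT) = (37.3609 − 37.73) · e^(−0.0777·14/12)
= -0.3691 × 0.913337 = -0.34
Short position value = −(long value) = $0.34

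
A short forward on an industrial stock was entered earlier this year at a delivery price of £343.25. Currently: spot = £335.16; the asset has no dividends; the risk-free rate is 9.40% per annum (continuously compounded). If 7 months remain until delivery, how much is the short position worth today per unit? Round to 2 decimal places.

Current fair forward for the remaining 7 months: F = S·e^(r·T), r = 0.0940
F = 335.16 · e^(0.0940 × 7/12) = 335.16 × 1.056365 = 354.0513
Value of long forward = (F − K)·e^(−rT) = (354.0513 − 343.25) · e^(−0.0940·7/12)
= 10.8013 × 0.946643 = 10.22
Short position value = −(long value) = -£10.22

-£10.22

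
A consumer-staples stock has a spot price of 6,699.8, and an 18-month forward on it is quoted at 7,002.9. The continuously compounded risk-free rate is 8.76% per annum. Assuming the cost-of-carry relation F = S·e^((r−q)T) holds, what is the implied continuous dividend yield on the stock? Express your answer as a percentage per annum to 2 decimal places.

From F = S·e^((r−q)T): (r − q) = ln(F/S)/T
ln(7002.9/6699.8) = ln(1.045240) = 0.044247
(r − q) = 0.044247 / (18/12) = 0.029498
q = r − ln(F/S)/T = 0.0876 − 0.029498 = 0.058102
q = 5.81%

5.81%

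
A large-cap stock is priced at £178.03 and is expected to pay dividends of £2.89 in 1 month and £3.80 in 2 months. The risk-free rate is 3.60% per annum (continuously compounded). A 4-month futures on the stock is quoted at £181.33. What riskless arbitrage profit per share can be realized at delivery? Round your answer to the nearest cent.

£7.89 per share

PV(dividends) I = 2.89·e^(−0.0360·1/12) + 3.80·e^(−0.0360·2/12) = 6.6586
Fair futures F* = (S − I)·e^(rT) = (178.03 − 6.6586)·e^0.012000 = 171.3714 × 1.012072 = 173.4402
Market £181.33 > fair 173.4402: forward overpriced → cash-and-carry (borrow at r, buy the stock and collect the dividends, short the forward).
Profit at T = |F_mkt − F*| = |181.33 − 173.4402| = £7.89 per share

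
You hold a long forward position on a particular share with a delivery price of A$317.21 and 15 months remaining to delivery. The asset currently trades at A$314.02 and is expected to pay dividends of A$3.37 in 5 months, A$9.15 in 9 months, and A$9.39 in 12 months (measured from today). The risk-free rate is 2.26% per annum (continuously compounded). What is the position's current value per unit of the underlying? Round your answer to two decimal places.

PV(remaining dividends) I = 3.37·e^(−0.0226·5/12) + 9.15·e^(−0.0226·9/12) + 9.39·e^(−0.0226·12/12) = 21.5148
Current forward F = (S − I)·e^(rT) = (314.02 − 21.5148)·e^(0.0226·15/12) = 292.5052 × 1.028653 = 300.8864
Value (long) = (F − K)·e^(−rT) = (300.8864 − 317.21) × 0.972145 = -15.8689
Value = -A$15.87

-A$15.87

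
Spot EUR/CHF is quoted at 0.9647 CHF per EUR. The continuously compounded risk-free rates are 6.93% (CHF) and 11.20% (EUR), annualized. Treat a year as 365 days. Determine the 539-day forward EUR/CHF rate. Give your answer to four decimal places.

0.9057

F = S·e^((r_CHF − r_EUR)T) = 0.9647 · e^((0.0693 − 0.1120) × 539/365)
= 0.9647 · e^-0.063056 = 0.9647 × 0.938891
F = 0.9057 CHF per EUR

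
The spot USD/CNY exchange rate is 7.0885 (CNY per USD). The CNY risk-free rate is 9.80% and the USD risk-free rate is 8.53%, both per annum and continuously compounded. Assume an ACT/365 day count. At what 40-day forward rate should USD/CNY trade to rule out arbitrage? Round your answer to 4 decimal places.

F = S·e^((r_CNY − r_USD)T) = 7.0885 · e^((0.0980 − 0.0853) × 40/365)
= 7.0885 · e^0.001392 = 7.0885 × 1.001393
F = 7.0984 CNY per USD

7.0984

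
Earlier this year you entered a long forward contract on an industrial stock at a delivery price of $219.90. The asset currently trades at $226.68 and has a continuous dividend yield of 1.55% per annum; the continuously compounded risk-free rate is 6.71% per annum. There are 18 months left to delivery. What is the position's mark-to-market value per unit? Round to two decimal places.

Current fair forward for the remaining 18 months: F = S·e^((r − q)·T), (r − q) = 0.0671 − 0.0155 = 0.0516
F = 226.68 · e^(0.0516 × 18/12) = 226.68 × 1.080474 = 244.9218
Value of long forward = (F − K)·e^(−rT) = (244.9218 − 219.90) · e^(−0.0671·18/12)
= 25.0218 × 0.904249 = 22.63

$22.63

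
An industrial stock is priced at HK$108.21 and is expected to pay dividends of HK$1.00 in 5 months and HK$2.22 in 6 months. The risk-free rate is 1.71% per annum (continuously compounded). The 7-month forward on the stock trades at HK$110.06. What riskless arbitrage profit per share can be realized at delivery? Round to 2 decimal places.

HK$3.99 per share

PV(dividends) I = 1.00·e^(−0.0171·5/12) + 2.22·e^(−0.0171·6/12) = 3.1940
Fair forward F* = (S − I)·e^(rT) = (108.21 − 3.1940)·e^0.009975 = 105.0160 × 1.010025 = 106.0688
Market HK$110.06 > fair 106.0688: forward overpriced → cash-and-carry (borrow at r, buy the stock and collect the dividends, short the forward).
Profit at T = |F_mkt − F*| = |110.06 − 106.0688| = HK$3.99 per share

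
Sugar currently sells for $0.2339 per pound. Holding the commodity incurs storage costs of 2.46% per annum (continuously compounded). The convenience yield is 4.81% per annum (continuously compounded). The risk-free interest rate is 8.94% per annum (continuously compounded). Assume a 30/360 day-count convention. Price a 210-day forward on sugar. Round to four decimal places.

$0.2431 per pound

Net carry = r + u − y = 0.0894 + 0.0246 − 0.0481 = 0.0659
F = S·e^((r+u−y)T) = 0.2339 · e^(0.0659 × 210/360) = 0.2339 · e^0.038442
= 0.2339 × 1.039190 = $0.2431 per pound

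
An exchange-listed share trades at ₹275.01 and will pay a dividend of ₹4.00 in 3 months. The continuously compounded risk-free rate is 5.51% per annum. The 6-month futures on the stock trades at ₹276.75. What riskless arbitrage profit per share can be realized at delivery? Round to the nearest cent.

₹1.89 per share

PV(dividends) I = 4.00·e^(−0.0551·3/12) = 3.9453
Fair futures F* = (S − I)·e^(rT) = (275.01 − 3.9453)·e^0.027550 = 271.0647 × 1.027933 = 278.6364
Market ₹276.75 < fair 278.6364: forward underpriced → reverse cash-and-carry (short the stock, invest proceeds at r, pay the dividends, go long the forward).
Profit at T = |F_mkt − F*| = |276.75 − 278.6364| = ₹1.89 per share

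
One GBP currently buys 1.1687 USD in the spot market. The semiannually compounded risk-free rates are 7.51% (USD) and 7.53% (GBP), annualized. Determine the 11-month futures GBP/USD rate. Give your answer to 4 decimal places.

By covered interest parity, F = S · (1+r_USD/2)^(2T) / (1+r_GBP/2)^(2T)
= 1.1687 × 1.069917 / 1.070106 = 1.1687 × 0.999823
F = 1.1685 USD per GBP

1.1685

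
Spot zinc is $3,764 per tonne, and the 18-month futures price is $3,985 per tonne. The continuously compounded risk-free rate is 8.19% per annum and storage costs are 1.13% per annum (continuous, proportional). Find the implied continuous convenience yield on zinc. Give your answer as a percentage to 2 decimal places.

F = S·e^((r+u−y)T) ⇒ (r+u−y) = ln(F/S)/T
ln(3985/3764) = 0.057055; /T ⇒ 0.038037
y = r + u − ln(F/S)/T = 0.0819 + 0.0113 − 0.038037 = 0.055163
y = 5.52%

5.52%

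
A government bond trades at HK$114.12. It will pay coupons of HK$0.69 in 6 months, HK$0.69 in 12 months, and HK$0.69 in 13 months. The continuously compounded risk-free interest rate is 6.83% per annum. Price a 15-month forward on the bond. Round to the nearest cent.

HK$122.16

PV(coupons) I = 0.69·e^(−0.0683·6/12) + 0.69·e^(−0.0683·12/12) + 0.69·e^(−0.0683·13/12)
I = 0.6668 + 0.6444 + 0.6408 = 1.9520
F = (S − I)·e^(rT) = (114.12 − 1.9520) · e^(0.0683·15/12)
= 112.1680 · e^0.085375 = 112.1680 × 1.089125 = HK$122.16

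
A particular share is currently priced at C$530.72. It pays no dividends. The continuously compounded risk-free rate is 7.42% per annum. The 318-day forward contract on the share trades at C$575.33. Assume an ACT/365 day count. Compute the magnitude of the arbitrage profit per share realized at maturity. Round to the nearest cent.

C$9.17 per share

Fair forward: F* = S·e^(carry·T), with carry = r = 0.0742
F* = 530.72 · e^(0.0742 × 318/365) = 530.72 · e^0.064645 = 530.72 × 1.066780 = C$566.1615
Market C$575.33 > fair C$566.1615: forward overpriced → cash-and-carry (buy spot, short the forward).
At maturity, profit = |F_mkt − F*| = |575.33 − 566.1615| = C$9.17 per share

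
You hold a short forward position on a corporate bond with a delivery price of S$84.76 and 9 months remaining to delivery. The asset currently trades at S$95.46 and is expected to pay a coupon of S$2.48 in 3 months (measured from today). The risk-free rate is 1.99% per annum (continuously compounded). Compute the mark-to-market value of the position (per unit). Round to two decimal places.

PV(remaining coupons) I = 2.48·e^(−0.0199·3/12) = 2.4677
Current forward F = (S − I)·e^(rT) = (95.46 − 2.4677)·e^(0.0199·9/12) = 92.9923 × 1.015037 = 94.3906
Value (long) = (F − K)·e^(−rT) = (94.3906 − 84.76) × 0.985186 = 9.4879
Short position value = −(long value) = -S$9.49

-S$9.49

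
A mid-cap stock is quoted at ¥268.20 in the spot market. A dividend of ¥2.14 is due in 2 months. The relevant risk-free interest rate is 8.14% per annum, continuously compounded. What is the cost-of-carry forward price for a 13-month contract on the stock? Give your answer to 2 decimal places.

¥290.62

PV(dividends) I = 2.14·e^(−0.0814·2/12)
I = 2.1112
F = (S − I)·e^(rT) = (268.20 − 2.1112) · e^(0.0814·13/12)
= 266.0888 · e^0.088183 = 266.0888 × 1.092188 = ¥290.62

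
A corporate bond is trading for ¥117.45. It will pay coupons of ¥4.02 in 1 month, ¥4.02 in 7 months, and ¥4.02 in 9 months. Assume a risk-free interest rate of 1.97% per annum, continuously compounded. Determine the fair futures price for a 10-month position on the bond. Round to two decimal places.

PV(coupons) I = 4.02·e^(−0.0197·1/12) + 4.02·e^(−0.0197·7/12) + 4.02·e^(−0.0197·9/12)
I = 4.0134 + 3.9741 + 3.9610 = 11.9485
F = (S − I)·e^(rT) = (117.45 − 11.9485) · e^(0.0197·10/12)
= 105.5015 · e^0.016417 = 105.5015 × 1.016552 = ¥107.25

¥107.25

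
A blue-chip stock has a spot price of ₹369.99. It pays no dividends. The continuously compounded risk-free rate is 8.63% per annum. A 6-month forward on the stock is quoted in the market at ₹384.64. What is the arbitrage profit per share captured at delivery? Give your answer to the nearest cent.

Fair forward: F* = S·e^(carry·T), with carry = r = 0.0863
F* = 369.99 · e^(0.0863 × 6/12) = 369.99 · e^0.043150 = 369.99 × 1.044094 = ₹386.3043
Market ₹384.64 < fair ₹386.3043: forward underpriced → reverse cash-and-carry (short spot, go long the forward).
At maturity, profit = |F_mkt − F*| = |384.64 − 386.3043| = ₹1.66 per share

₹1.66 per share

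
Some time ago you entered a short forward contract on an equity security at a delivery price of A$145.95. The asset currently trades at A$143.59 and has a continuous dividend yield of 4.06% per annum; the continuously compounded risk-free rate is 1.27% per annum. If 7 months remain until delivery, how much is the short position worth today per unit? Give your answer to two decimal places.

A$4.64

Current fair forward for the remaining 7 months: F = S·e^((r − q)·T), (r − q) = 0.0127 − 0.0406 = -0.0279
F = 143.59 · e^(-0.0279 × 7/12) = 143.59 × 0.983857 = 141.2720
Value of long forward = (F − K)·e^(−rT) = (141.2720 − 145.95) · e^(−0.0127·7/12)
= -4.6780 × 0.992619 = -4.64
Short position value = −(long value) = A$4.64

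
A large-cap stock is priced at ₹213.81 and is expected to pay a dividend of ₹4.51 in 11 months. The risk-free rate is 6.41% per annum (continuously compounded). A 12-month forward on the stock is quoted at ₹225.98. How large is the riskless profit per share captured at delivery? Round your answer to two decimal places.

₹2.55 per share

PV(dividends) I = 4.51·e^(−0.0641·11/12) = 4.2526
Fair forward F* = (S − I)·e^(rT) = (213.81 − 4.2526)·e^0.064100 = 209.5574 × 1.066199 = 223.4299
Market ₹225.98 > fair 223.4299: forward overpriced → cash-and-carry (borrow at r, buy the stock and collect the dividends, short the forward).
Profit at T = |F_mkt − F*| = |225.98 − 223.4299| = ₹2.55 per share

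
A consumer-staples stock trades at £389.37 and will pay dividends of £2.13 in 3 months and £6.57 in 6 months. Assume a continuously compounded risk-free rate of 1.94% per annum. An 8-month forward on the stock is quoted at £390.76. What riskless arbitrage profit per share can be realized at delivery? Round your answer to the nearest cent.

£5.06 per share

PV(dividends) I = 2.13·e^(−0.0194·3/12) + 6.57·e^(−0.0194·6/12) = 8.6263
Fair forward F* = (S − I)·e^(rT) = (389.37 − 8.6263)·e^0.012933 = 380.7437 × 1.013017 = 385.6998
Market £390.76 > fair 385.6998: forward overpriced → cash-and-carry (borrow at r, buy the stock and collect the dividends, short the forward).
Profit at T = |F_mkt − F*| = |390.76 − 385.6998| = £5.06 per share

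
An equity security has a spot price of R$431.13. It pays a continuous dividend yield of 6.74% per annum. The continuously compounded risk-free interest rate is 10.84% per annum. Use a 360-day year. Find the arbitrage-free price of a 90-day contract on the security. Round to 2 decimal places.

R$435.57

F = S·e^((r − q)T) = 431.13 · e^((0.1084 − 0.0674) × 90/360)
= 431.13 · e^0.010250 = 431.13 × 1.010303
F = R$435.57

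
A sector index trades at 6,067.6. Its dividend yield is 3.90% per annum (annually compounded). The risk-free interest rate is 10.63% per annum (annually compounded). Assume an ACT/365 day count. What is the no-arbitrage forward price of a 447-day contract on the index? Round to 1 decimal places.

6,552.4

F = S · (1+r)^T / (1+q)^T
= 6067.6 × 1.131695 / 1.047969 = 6067.6 × 1.079894
F = 6,552.4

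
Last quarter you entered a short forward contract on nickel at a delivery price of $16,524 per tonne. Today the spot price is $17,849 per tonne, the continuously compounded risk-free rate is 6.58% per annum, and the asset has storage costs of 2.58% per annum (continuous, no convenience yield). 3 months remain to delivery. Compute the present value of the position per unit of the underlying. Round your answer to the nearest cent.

Current fair forward for the remaining 3 months: F = S·e^((r + u)·T), (r + u) = 0.0658 + 0.0258 = 0.0916
F = 17849 · e^(0.0916 × 3/12) = 17849 × 1.02316422 = 18262.4582
Value of long forward = (F − K)·e^(−rT) = (18262.4582 − 16524) · e^(−0.0658·3/12)
= 1738.4582 × 0.98368456 = 1710.09
Short position value = −(long value) = -$1710.09

-$1710.09 per tonne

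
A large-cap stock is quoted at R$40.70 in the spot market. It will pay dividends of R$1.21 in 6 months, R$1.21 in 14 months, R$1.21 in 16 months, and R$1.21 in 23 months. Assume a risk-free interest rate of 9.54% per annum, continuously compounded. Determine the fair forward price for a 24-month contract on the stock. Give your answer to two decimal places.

R$44.04

PV(dividends) I = 1.21·e^(−0.0954·6/12) + 1.21·e^(−0.0954·14/12) + 1.21·e^(−0.0954·16/12) + 1.21·e^(−0.0954·23/12)
I = 1.1536 + 1.0826 + 1.0655 + 1.0078 = 4.3095
F = (S − I)·e^(rT) = (40.70 − 4.3095) · e^(0.0954·24/12)
= 36.3905 · e^0.190800 = 36.3905 × 1.210217 = R$44.04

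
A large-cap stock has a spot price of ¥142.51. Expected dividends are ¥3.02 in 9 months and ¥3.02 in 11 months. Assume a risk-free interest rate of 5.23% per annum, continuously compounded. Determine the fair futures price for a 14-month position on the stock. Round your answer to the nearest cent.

PV(dividends) I = 3.02·e^(−0.0523·9/12) + 3.02·e^(−0.0523·11/12)
I = 2.9038 + 2.8786 = 5.7824
F = (S − I)·e^(rT) = (142.51 − 5.7824) · e^(0.0523·14/12)
= 136.7276 · e^0.061017 = 136.7276 × 1.062917 = ¥145.33

¥145.33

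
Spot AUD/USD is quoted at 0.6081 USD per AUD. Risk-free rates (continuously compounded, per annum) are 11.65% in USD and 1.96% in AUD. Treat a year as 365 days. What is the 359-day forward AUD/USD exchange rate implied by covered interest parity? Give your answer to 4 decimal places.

0.6689

F = S·e^((r_USD − r_AUD)T) = 0.6081 · e^((0.1165 − 0.0196) × 359/365)
= 0.6081 · e^0.095307 = 0.6081 × 1.099997
F = 0.6689 USD per AUD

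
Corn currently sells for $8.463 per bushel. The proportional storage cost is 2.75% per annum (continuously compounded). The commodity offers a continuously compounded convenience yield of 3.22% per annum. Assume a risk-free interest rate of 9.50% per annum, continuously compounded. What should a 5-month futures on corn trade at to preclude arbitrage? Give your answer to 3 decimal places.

Net carry = r + u − y = 0.0950 + 0.0275 − 0.0322 = 0.0903
F = S·e^((r+u−y)T) = 8.463 · e^(0.0903 × 5/12) = 8.463 · e^0.037625
= 8.463 × 1.038342 = $8.787 per bushel

$8.787 per bushel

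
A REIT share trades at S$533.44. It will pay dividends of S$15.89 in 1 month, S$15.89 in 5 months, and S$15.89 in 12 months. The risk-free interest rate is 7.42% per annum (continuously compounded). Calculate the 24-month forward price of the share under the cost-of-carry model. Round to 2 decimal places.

PV(dividends) I = 15.89·e^(−0.0742·1/12) + 15.89·e^(−0.0742·5/12) + 15.89·e^(−0.0742·12/12)
I = 15.7920 + 15.4063 + 14.7536 = 45.9519
F = (S − I)·e^(rT) = (533.44 − 45.9519) · e^(0.0742·24/12)
= 487.4881 · e^0.148400 = 487.4881 × 1.159977 = S$565.47

S$565.47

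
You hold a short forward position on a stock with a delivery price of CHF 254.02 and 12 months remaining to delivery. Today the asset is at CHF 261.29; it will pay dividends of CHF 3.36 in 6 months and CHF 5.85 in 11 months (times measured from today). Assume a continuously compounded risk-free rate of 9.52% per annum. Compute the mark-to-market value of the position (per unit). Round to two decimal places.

-CHF 21.77

PV(remaining dividends) I = 3.36·e^(−0.0952·6/12) + 5.85·e^(−0.0952·11/12) = 8.5649
Current forward F = (S − I)·e^(rT) = (261.29 − 8.5649)·e^(0.0952·12/12) = 252.7251 × 1.099879 = 277.9670
Value (long) = (F − K)·e^(−rT) = (277.9670 − 254.02) × 0.909191 = 21.7724
Short position value = −(long value) = -CHF 21.77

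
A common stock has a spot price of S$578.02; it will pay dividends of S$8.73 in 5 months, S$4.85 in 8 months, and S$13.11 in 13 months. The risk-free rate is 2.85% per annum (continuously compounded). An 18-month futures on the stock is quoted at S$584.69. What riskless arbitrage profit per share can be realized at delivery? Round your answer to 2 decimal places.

PV(dividends) I = 8.73·e^(−0.0285·5/12) + 4.85·e^(−0.0285·8/12) + 13.11·e^(−0.0285·13/12) = 26.0971
Fair futures F* = (S − I)·e^(rT) = (578.02 − 26.0971)·e^0.042750 = 551.9229 × 1.043677 = 576.0292
Market S$584.69 > fair 576.0292: forward overpriced → cash-and-carry (borrow at r, buy the stock and collect the dividends, short the forward).
Profit at T = |F_mkt − F*| = |584.69 − 576.0292| = S$8.66 per share

S$8.66 per share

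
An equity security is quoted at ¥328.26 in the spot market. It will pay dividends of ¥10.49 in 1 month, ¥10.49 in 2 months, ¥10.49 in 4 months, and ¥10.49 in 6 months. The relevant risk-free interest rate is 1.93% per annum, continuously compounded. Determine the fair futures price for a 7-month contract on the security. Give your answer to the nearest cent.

¥289.76

PV(dividends) I = 10.49·e^(−0.0193·1/12) + 10.49·e^(−0.0193·2/12) + 10.49·e^(−0.0193·4/12) + 10.49·e^(−0.0193·6/12)
I = 10.4731 + 10.4563 + 10.4227 + 10.3893 = 41.7414
F = (S − I)·e^(rT) = (328.26 − 41.7414) · e^(0.0193·7/12)
= 286.5186 · e^0.011258 = 286.5186 × 1.011322 = ¥289.76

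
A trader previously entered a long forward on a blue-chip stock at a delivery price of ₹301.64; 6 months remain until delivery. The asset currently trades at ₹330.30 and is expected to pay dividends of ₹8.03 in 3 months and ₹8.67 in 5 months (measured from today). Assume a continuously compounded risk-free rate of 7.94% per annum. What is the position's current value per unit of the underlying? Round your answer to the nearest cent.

PV(remaining dividends) I = 8.03·e^(−0.0794·3/12) + 8.67·e^(−0.0794·5/12) = 16.2600
Current forward F = (S − I)·e^(rT) = (330.30 − 16.2600)·e^(0.0794·6/12) = 314.0400 × 1.040499 = 326.7583
Value (long) = (F − K)·e^(−rT) = (326.7583 − 301.64) × 0.961078 = 24.1406
Value = ₹24.14

₹24.14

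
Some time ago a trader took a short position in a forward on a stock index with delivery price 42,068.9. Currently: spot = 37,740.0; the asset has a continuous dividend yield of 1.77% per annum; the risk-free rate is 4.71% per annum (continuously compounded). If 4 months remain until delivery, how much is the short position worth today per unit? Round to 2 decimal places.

3895.59

Current fair forward for the remaining 4 months: F = S·e^((r − q)·T), (r − q) = 0.0471 − 0.0177 = 0.0294
F = 37740.0 · e^(0.0294 × 4/12) = 37740.0 × 1.00984818 = 38111.6703
Value of long forward = (F − K)·e^(−rT) = (38111.6703 − 42068.9) · e^(−0.0471·4/12)
= -3957.2297 × 0.98442260 = -3895.59
Short position value = −(long value) = 3895.59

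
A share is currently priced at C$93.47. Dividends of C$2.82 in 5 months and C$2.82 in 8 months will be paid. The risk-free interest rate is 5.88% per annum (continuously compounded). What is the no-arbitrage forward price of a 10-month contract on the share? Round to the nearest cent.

C$92.43

PV(dividends) I = 2.82·e^(−0.0588·5/12) + 2.82·e^(−0.0588·8/12)
I = 2.7517 + 2.7116 = 5.4633
F = (S − I)·e^(rT) = (93.47 − 5.4633) · e^(0.0588·10/12)
= 88.0067 · e^0.049000 = 88.0067 × 1.050220 = C$92.43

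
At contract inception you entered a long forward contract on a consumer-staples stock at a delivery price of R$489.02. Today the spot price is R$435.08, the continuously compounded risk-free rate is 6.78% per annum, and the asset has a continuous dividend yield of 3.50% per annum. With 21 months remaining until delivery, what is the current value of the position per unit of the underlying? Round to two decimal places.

Current fair forward for the remaining 21 months: F = S·e^((r − q)·T), (r − q) = 0.0678 − 0.0350 = 0.0328
F = 435.08 · e^(0.0328 × 21/12) = 435.08 × 1.059079 = 460.7841
Value of long forward = (F − K)·e^(−rT) = (460.7841 − 489.02) · e^(−0.0678·21/12)
= -28.2359 × 0.888119 = -25.08

-R$25.08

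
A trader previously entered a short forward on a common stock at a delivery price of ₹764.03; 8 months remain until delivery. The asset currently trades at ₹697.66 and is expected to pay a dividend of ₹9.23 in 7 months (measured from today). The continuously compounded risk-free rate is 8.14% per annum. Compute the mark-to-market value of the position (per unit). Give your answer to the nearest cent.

₹34.82

PV(remaining dividends) I = 9.23·e^(−0.0814·7/12) = 8.8020
Current forward F = (S − I)·e^(rT) = (697.66 − 8.8020)·e^(0.0814·8/12) = 688.8580 × 1.055766 = 727.2729
Value (long) = (F − K)·e^(−rT) = (727.2729 − 764.03) × 0.947179 = -34.8156
Short position value = −(long value) = ₹34.82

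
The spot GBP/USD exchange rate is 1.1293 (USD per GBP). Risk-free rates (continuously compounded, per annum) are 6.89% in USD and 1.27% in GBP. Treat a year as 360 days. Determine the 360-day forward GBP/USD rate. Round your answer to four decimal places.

1.1946

F = S·e^((r_USD − r_GBP)T) = 1.1293 · e^((0.0689 − 0.0127) × 360/360)
= 1.1293 · e^0.056200 = 1.1293 × 1.057809
F = 1.1946 USD per GBP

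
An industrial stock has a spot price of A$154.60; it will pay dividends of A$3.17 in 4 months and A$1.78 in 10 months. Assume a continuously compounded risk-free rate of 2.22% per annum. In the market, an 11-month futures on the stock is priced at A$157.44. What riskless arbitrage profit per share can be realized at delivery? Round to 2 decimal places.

PV(dividends) I = 3.17·e^(−0.0222·4/12) + 1.78·e^(−0.0222·10/12) = 4.8940
Fair futures F* = (S − I)·e^(rT) = (154.60 − 4.8940)·e^0.020350 = 149.7060 × 1.020558 = 152.7837
Market A$157.44 > fair 152.7837: forward overpriced → cash-and-carry (borrow at r, buy the stock and collect the dividends, short the forward).
Profit at T = |F_mkt − F*| = |157.44 − 152.7837| = A$4.66 per share

A$4.66 per share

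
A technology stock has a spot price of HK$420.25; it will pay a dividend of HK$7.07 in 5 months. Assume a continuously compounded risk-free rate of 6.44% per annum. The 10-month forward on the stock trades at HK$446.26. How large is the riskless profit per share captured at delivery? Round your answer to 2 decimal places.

PV(dividends) I = 7.07·e^(−0.0644·5/12) = 6.8828
Fair forward F* = (S − I)·e^(rT) = (420.25 − 6.8828)·e^0.053667 = 413.3672 × 1.055133 = 436.1574
Market HK$446.26 > fair 436.1574: forward overpriced → cash-and-carry (borrow at r, buy the stock and collect the dividends, short the forward).
Profit at T = |F_mkt − F*| = |446.26 − 436.1574| = HK$10.10 per share

HK$10.10 per share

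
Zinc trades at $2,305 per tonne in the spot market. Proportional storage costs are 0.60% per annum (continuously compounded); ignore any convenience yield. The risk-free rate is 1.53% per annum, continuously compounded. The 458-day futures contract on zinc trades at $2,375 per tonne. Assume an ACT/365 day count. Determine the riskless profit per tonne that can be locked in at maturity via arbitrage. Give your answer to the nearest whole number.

$8 per tonne

Fair futures: F* = S·e^(carry·T), with carry = (r + u) = 0.0153 + 0.0060 = 0.0213
F* = 2305 · e^(0.0213 × 458/365) = 2305 · e^0.026727 = 2305 × 1.027087 = $2367.4355
Market $2375 > fair $2367.4355: forward overpriced → cash-and-carry (buy spot, short the forward).
At maturity, profit = |F_mkt − F*| = |2375 − 2367.4355| = $8 per tonne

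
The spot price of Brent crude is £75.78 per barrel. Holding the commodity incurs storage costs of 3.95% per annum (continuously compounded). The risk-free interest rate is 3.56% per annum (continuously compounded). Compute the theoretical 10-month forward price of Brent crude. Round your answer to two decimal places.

£80.67 per barrel

Net carry = r + u − y = 0.0356 + 0.0395 − 0.0000 = 0.0751
F = S·e^((r+u−y)T) = 75.78 · e^(0.0751 × 10/12) = 75.78 · e^0.062583
= 75.78 × 1.064583 = £80.67 per barrel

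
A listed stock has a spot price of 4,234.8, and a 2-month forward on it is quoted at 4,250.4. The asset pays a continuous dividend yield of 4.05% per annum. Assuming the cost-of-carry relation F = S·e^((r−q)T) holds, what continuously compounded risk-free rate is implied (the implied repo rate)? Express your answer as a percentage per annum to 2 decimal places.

From F = S·e^((r−q)T): (r − q) = ln(F/S)/T
ln(4250.4/4234.8) = ln(1.003684) = 0.003677
(r − q) = 0.003677 / (2/12) = 0.022062
r = ln(F/S)/T + q = 0.022062 + 0.0405 = 0.062562
r = 6.26%

6.26%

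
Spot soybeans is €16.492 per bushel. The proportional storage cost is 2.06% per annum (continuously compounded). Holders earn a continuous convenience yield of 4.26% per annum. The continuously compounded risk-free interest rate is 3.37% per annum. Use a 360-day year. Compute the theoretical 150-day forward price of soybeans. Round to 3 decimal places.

Net carry = r + u − y = 0.0337 + 0.0206 − 0.0426 = 0.0117
F = S·e^((r+u−y)T) = 16.492 · e^(0.0117 × 150/360) = 16.492 · e^0.004875
= 16.492 × 1.004887 = €16.573 per bushel

€16.573 per bushel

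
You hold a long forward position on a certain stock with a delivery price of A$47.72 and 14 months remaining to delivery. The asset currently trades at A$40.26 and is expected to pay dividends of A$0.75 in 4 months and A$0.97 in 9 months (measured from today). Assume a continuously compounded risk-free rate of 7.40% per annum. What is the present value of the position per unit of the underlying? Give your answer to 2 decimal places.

-A$5.16

PV(remaining dividends) I = 0.75·e^(−0.0740·4/12) + 0.97·e^(−0.0740·9/12) = 1.6494
Current forward F = (S − I)·e^(rT) = (40.26 − 1.6494)·e^(0.0740·14/12) = 38.6106 × 1.090170 = 42.0921
Value (long) = (F − K)·e^(−rT) = (42.0921 − 47.72) × 0.917288 = -5.1624
Value = -A$5.16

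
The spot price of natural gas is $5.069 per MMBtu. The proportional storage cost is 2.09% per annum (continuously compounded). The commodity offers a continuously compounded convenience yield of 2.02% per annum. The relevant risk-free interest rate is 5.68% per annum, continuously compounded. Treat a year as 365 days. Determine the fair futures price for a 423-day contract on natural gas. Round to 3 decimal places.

Net carry = r + u − y = 0.0568 + 0.0209 − 0.0202 = 0.0575
F = S·e^((r+u−y)T) = 5.069 · e^(0.0575 × 423/365) = 5.069 · e^0.066637
= 5.069 × 1.068907 = $5.418 per MMBtu

$5.418 per MMBtu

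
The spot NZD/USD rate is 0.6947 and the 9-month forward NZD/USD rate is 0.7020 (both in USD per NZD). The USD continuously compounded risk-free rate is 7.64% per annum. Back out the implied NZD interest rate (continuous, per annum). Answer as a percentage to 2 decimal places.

F = S·e^((r_USD − r_NZD)T) ⇒ r_NZD = r_USD − ln(F/S)/T
ln(0.7020/0.6947) = 0.010453; /(9/12) = 0.013937
r_NZD = 0.0764 − 0.013937 = 0.062463
r_NZD = 6.25%

6.25%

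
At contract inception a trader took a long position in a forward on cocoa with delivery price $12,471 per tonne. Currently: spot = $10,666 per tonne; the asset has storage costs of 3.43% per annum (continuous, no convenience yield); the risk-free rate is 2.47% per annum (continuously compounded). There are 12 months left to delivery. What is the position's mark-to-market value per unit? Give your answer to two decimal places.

-$1128.55 per tonne

Current fair forward for the remaining 12 months: F = S·e^((r + u)·T), (r + u) = 0.0247 + 0.0343 = 0.0590
F = 10666 · e^(0.0590 × 12/12) = 10666 × 1.06077524 = 11314.2287
Value of long forward = (F − K)·e^(−rT) = (11314.2287 − 12471) · e^(−0.0247·12/12)
= -1156.7713 × 0.97560255 = -1128.55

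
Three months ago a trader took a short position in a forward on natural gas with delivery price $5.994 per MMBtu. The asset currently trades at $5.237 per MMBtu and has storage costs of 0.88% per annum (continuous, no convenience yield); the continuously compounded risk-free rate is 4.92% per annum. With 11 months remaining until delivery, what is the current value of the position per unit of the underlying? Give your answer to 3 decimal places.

Current fair forward for the remaining 11 months: F = S·e^((r + u)·T), (r + u) = 0.0492 + 0.0088 = 0.0580
F = 5.237 · e^(0.0580 × 11/12) = 5.237 × 1.054605 = 5.5230
Value of long forward = (F − K)·e^(−rT) = (5.5230 − 5.994) · e^(−0.0492·11/12)
= -0.4710 × 0.955902 = -0.450
Short position value = −(long value) = $0.450

$0.450 per MMBtu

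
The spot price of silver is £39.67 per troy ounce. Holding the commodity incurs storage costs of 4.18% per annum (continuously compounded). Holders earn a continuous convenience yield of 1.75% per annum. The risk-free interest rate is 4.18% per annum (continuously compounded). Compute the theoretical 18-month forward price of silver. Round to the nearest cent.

Net carry = r + u − y = 0.0418 + 0.0418 − 0.0175 = 0.0661
F = S·e^((r+u−y)T) = 39.67 · e^(0.0661 × 18/12) = 39.67 · e^0.099150
= 39.67 × 1.104232 = £43.80 per troy ounce

£43.80 per troy ounce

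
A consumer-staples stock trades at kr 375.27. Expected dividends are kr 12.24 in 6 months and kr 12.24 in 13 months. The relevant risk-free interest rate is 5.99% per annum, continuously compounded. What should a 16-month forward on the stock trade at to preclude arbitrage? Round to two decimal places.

PV(dividends) I = 12.24·e^(−0.0599·6/12) + 12.24·e^(−0.0599·13/12)
I = 11.8788 + 11.4709 = 23.3497
F = (S − I)·e^(rT) = (375.27 − 23.3497) · e^(0.0599·16/12)
= 351.9203 · e^0.079867 = 351.9203 × 1.083143 = kr 381.18

kr 381.18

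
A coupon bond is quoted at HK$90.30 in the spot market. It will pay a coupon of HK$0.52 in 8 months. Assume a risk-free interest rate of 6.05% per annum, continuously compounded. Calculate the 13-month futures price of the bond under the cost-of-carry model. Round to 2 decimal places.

PV(coupons) I = 0.52·e^(−0.0605·8/12)
I = 0.4994
F = (S − I)·e^(rT) = (90.30 − 0.4994) · e^(0.0605·13/12)
= 89.8006 · e^0.065542 = 89.8006 × 1.067738 = HK$95.88

HK$95.88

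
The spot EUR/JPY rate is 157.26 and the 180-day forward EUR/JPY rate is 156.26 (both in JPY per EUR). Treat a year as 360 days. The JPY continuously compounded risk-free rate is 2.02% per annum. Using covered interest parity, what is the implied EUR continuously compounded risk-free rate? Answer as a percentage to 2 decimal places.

3.30%

F = S·e^((r_JPY − r_EUR)T) ⇒ r_EUR = r_JPY − ln(F/S)/T
ln(156.26/157.26) = -0.006379; /(180/360) = -0.012758
r_EUR = 0.0202 + 0.012758 = 0.032958
r_EUR = 3.30%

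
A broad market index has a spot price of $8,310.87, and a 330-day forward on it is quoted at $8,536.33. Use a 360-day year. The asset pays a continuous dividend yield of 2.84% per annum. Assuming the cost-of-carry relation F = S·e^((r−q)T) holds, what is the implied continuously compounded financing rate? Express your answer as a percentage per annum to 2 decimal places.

5.76%

From F = S·e^((r−q)T): (r − q) = ln(F/S)/T
ln(8536.33/8310.87) = ln(1.027128) = 0.026767
(r − q) = 0.026767 / (330/360) = 0.029200
r = ln(F/S)/T + q = 0.029200 + 0.0284 = 0.057600
r = 5.76%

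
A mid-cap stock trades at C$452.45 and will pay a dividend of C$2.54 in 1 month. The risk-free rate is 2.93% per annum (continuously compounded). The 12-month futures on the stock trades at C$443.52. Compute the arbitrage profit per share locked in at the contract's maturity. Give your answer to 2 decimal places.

PV(dividends) I = 2.54·e^(−0.0293·1/12) = 2.5338
Fair futures F* = (S − I)·e^(rT) = (452.45 − 2.5338)·e^0.029300 = 449.9162 × 1.029733 = 463.2936
Market C$443.52 < fair 463.2936: forward underpriced → reverse cash-and-carry (short the stock, invest proceeds at r, pay the dividends, go long the forward).
Profit at T = |F_mkt − F*| = |443.52 − 463.2936| = C$19.77 per share

C$19.77 per share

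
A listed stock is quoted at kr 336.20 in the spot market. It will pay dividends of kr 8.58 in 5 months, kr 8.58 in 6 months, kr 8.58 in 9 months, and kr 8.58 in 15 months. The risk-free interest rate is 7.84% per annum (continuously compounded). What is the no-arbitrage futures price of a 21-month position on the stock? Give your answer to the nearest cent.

PV(dividends) I = 8.58·e^(−0.0784·5/12) + 8.58·e^(−0.0784·6/12) + 8.58·e^(−0.0784·9/12) + 8.58·e^(−0.0784·15/12)
I = 8.3042 + 8.2502 + 8.0900 + 7.7790 = 32.4234
F = (S − I)·e^(rT) = (336.20 − 32.4234) · e^(0.0784·21/12)
= 303.7766 · e^0.137200 = 303.7766 × 1.147058 = kr 348.45

kr 348.45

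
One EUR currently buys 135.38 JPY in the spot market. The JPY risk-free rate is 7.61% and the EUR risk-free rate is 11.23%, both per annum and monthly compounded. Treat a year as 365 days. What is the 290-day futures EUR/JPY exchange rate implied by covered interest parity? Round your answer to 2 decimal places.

By covered interest parity, F = S · (1+r_JPY/12)^(12T) / (1+r_EUR/12)^(12T)
= 135.38 × 1.062126 / 1.092873 = 135.38 × 0.971866
F = 131.57 JPY per EUR

131.57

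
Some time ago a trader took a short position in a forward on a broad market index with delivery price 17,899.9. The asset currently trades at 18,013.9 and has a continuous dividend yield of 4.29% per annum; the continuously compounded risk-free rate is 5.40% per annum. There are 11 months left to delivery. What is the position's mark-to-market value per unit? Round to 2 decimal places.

Current fair forward for the remaining 11 months: F = S·e^((r − q)·T), (r − q) = 0.0540 − 0.0429 = 0.0111
F = 18013.9 · e^(0.0111 × 11/12) = 18013.9 × 1.01022694 = 18198.1271
Value of long forward = (F − K)·e^(−rT) = (18198.1271 − 17899.9) · e^(−0.0540·11/12)
= 298.2271 × 0.95170516 = 283.82
Short position value = −(long value) = -283.82

-283.82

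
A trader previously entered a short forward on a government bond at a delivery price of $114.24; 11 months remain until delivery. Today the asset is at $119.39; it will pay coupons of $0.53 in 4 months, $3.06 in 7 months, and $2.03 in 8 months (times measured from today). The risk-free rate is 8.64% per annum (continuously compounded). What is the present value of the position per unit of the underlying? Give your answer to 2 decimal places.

-$8.51

PV(remaining coupons) I = 0.53·e^(−0.0864·4/12) + 3.06·e^(−0.0864·7/12) + 2.03·e^(−0.0864·8/12) = 5.3409
Current forward F = (S − I)·e^(rT) = (119.39 − 5.3409)·e^(0.0864·11/12) = 114.0491 × 1.082421 = 123.4491
Value (long) = (F − K)·e^(−rT) = (123.4491 − 114.24) × 0.923855 = 8.5079
Short position value = −(long value) = -$8.51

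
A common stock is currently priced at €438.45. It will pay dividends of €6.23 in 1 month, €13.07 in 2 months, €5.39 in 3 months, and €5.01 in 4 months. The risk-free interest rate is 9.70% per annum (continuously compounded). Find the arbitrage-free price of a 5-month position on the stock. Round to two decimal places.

PV(dividends) I = 6.23·e^(−0.0970·1/12) + 13.07·e^(−0.0970·2/12) + 5.39·e^(−0.0970·3/12) + 5.01·e^(−0.0970·4/12)
I = 6.1798 + 12.8604 + 5.2609 + 4.8506 = 29.1517
F = (S − I)·e^(rT) = (438.45 − 29.1517) · e^(0.0970·5/12)
= 409.2983 · e^0.040417 = 409.2983 × 1.041245 = €426.18

€426.18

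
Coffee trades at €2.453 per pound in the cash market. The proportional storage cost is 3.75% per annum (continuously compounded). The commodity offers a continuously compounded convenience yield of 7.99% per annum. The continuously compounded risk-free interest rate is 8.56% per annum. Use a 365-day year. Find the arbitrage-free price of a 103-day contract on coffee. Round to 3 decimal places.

€2.483 per pound

Net carry = r + u − y = 0.0856 + 0.0375 − 0.0799 = 0.0432
F = S·e^((r+u−y)T) = 2.453 · e^(0.0432 × 103/365) = 2.453 · e^0.012191
= 2.453 × 1.012266 = €2.483 per pound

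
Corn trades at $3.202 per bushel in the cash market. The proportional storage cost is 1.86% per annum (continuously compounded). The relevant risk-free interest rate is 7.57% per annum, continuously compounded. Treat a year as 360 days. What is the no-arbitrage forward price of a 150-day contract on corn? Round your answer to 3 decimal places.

Net carry = r + u − y = 0.0757 + 0.0186 − 0.0000 = 0.0943
F = S·e^((r+u−y)T) = 3.202 · e^(0.0943 × 150/360) = 3.202 · e^0.039292
= 3.202 × 1.040074 = $3.330 per bushel

$3.330 per bushel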